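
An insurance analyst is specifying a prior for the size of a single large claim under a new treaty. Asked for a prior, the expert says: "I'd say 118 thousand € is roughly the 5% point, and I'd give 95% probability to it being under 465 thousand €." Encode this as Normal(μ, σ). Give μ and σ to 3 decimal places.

μ = 291.500, σ = 105.481

For Normal(μ,σ), the p-quantile is μ + z_p·σ. Here z_{0.05} = -1.645, z_{0.95} = 1.645.
So 118 = μ − 1.645σ and 465 = μ + 1.645σ.
Subtracting: σ = (465 − 118)/(1.645 − (-1.645)) = 105.481.
Then μ = 118 − (-1.645)·105.481 = 291.500.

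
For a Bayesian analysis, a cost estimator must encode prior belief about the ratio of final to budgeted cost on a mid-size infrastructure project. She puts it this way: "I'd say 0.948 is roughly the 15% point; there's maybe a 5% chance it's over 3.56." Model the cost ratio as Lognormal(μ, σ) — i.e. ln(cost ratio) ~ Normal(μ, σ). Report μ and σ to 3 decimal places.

μ ≈ 0.458, σ ≈ 0.493

If T ~ Lognormal(μ,σ) then ln T ~ Normal(μ,σ), so the p-quantile of ln T is μ + z_p·σ.
ln(0.948) = -0.0534 and ln(3.56) = 1.27; z_{0.15} = -1.036, z_{0.95} = 1.645.
σ = (1.27 − -0.0534)/(1.645 − (-1.036)) = 0.493.
μ = -0.0534 − (-1.036)·0.493 = 0.458.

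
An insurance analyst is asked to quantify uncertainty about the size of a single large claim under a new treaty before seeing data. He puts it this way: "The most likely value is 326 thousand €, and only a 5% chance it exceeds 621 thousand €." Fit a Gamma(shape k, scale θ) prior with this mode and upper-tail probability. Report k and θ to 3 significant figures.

k ≈ 7.69, θ ≈ 48.7

Gamma(k,θ) with k>1 has mode (k−1)θ, so θ = 326/(k−1).
Need P(X < 621) = 0.95 with θ tied to k this way. Start at k = 2, θ = 326: P(X<621) ≈ 0.568.
Too low — raise k to concentrate. Iterating converges to k ≈ 7.69.
Then θ = 326/(7.69−1) ≈ 48.7.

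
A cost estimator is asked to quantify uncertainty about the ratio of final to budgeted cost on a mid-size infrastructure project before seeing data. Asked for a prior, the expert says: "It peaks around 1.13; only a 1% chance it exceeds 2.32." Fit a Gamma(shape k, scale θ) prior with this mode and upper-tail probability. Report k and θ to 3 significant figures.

Gamma(k,θ) with k>1 has mode (k−1)θ, so θ = 1.13/(k−1).
Need P(X < 2.32) = 0.99 with θ tied to k this way. Start at k = 2, θ = 1.13: P(X<2.32) ≈ 0.608.
Too low — raise k to concentrate. Iterating converges to k ≈ 10.4.
Then θ = 1.13/(10.4−1) ≈ 0.12.

k ≈ 10.4, θ ≈ 0.12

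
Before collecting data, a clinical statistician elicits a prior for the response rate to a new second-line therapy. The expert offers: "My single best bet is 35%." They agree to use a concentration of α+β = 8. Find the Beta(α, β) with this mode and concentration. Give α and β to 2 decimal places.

α = 3.10, β = 4.90

For α,β > 1 the Beta mode is (α−1)/(α+β−2). With α+β = 8, the mode is (α−1)/6.
Set (α−1)/6 = 0.35 → α = 1 + 0.35·6 = 3.10.
β = 8 − α = 4.90.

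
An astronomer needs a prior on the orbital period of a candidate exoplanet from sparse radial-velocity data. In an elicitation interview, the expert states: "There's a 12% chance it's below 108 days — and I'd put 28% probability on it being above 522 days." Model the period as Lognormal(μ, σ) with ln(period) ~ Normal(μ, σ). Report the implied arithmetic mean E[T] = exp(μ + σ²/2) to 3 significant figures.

If T ~ Lognormal(μ,σ) then ln T ~ Normal(μ,σ), so the p-quantile of ln T is μ + z_p·σ.
ln(108) = 4.682 and ln(522) = 6.258; z_{0.12} = -1.175, z_{0.72} = 0.5828.
σ = (6.258 − 4.682)/(0.5828 − (-1.175)) = 0.896.
μ = 4.682 − (-1.175)·0.896 = 5.735.
E[T] = exp(μ + σ²/2) = exp(5.735 + 0.4017) = 463 days.

E[T] ≈ 463 days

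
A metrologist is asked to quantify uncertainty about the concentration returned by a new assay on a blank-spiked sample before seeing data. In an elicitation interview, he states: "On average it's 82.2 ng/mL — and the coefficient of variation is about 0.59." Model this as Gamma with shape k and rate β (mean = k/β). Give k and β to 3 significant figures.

For Gamma(k, rate β): mean = k/β, variance = k/β², so CV = 1/√k.
CV = 0.59, hence k = 1/CV² = 2.87.
Then β = k/mean = 2.87/82.2 = 0.0349.

k ≈ 2.87, β ≈ 0.0349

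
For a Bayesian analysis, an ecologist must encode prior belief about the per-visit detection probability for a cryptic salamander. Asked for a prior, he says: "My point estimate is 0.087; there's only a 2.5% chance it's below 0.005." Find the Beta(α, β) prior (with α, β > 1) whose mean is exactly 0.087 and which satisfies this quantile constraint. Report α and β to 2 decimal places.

With mean 0.087 fixed, write α = 0.087s, β = 0.913s where s = α+β.
Need P(θ < 0.005) = 0.025 under Beta(0.087s, 0.913s). Normal approximation: (q−m)/√(m(1−m)/s) ≈ z_{0.025} = -1.96, so s ≈ 0.087·0.913·(-1.96)²/(0.005−0.087)² = 45.4.
At s = 45.4: P(θ<0.005) ≈ 0.000. Adjusting to match 0.025 gives s ≈ 15.06.
So α = 0.087·15.06 ≈ 1.31, β = 0.913·15.06 ≈ 13.75.

α ≈ 1.31, β ≈ 13.75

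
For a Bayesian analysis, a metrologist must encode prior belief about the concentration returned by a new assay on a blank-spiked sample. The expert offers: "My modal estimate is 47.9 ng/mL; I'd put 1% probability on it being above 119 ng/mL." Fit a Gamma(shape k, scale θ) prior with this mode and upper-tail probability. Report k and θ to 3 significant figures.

k ≈ 6.68, θ ≈ 8.44

Gamma(k,θ) with k>1 has mode (k−1)θ, so θ = 47.9/(k−1).
Need P(X < 119) = 0.99 with θ tied to k this way. Start at k = 2, θ = 47.9: P(X<119) ≈ 0.709.
Too low — raise k to concentrate. Iterating converges to k ≈ 6.68.
Then θ = 47.9/(6.68−1) ≈ 8.44.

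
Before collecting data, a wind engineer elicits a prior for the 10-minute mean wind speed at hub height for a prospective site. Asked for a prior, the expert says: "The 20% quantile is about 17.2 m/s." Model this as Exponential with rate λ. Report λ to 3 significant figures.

λ ≈ 0.013

P(T < 17.2) = 1 − e^(−λ·17.2) = 0.2, so λ = −ln(1−0.2)/17.2 = −ln(0.8)/17.2 = 0.013.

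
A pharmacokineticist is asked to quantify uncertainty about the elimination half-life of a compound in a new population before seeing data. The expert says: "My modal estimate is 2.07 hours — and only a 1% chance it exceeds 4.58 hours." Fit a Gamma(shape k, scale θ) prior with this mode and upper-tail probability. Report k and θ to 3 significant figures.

k ≈ 8.64, θ ≈ 0.271

Gamma(k,θ) with k>1 has mode (k−1)θ, so θ = 2.07/(k−1).
Need P(X < 4.58) = 0.99 with θ tied to k this way. Start at k = 2, θ = 2.07: P(X<4.58) ≈ 0.648.
Too low — raise k to concentrate. Iterating converges to k ≈ 8.64.
Then θ = 2.07/(8.64−1) ≈ 0.271.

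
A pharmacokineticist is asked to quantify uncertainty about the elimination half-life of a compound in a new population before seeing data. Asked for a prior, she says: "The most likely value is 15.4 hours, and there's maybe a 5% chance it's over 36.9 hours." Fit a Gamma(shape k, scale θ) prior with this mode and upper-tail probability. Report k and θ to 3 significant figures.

k ≈ 4.57, θ ≈ 4.31

Gamma(k,θ) with k>1 has mode (k−1)θ, so θ = 15.4/(k−1).
Need P(X < 36.9) = 0.95 with θ tied to k this way. Start at k = 2, θ = 15.4: P(X<36.9) ≈ 0.691.
Too low — raise k to concentrate. Iterating converges to k ≈ 4.57.
Then θ = 15.4/(4.57−1) ≈ 4.31.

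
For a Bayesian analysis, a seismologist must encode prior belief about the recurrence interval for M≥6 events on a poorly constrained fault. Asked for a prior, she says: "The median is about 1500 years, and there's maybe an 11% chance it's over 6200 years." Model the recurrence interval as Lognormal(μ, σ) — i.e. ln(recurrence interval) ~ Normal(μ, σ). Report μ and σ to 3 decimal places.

If T ~ Lognormal(μ,σ) then ln T ~ Normal(μ,σ), so the p-quantile of ln T is μ + z_p·σ.
ln(1500) = 7.313 and ln(6200) = 8.732; z_{0.5} = 0, z_{0.89} = 1.227.
σ = (8.732 − 7.313)/(1.227 − (0)) = 1.157.
μ = 7.313 − (0)·1.157 = 7.313.

μ ≈ 7.313, σ ≈ 1.157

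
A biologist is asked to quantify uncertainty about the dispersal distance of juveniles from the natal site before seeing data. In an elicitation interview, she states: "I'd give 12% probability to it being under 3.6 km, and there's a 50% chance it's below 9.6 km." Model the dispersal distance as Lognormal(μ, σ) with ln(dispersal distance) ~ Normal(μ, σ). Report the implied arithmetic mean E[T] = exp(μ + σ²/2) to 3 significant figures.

E[T] ≈ 13.6 km

If T ~ Lognormal(μ,σ) then ln T ~ Normal(μ,σ), so the p-quantile of ln T is μ + z_p·σ.
ln(3.6) = 1.281 and ln(9.6) = 2.262; z_{0.12} = -1.175, z_{0.5} = 0.
σ = (2.262 − 1.281)/(0 − (-1.175)) = 0.835.
μ = 1.281 − (-1.175)·0.835 = 2.262.
E[T] = exp(μ + σ²/2) = exp(2.262 + 0.3484) = 13.6 km.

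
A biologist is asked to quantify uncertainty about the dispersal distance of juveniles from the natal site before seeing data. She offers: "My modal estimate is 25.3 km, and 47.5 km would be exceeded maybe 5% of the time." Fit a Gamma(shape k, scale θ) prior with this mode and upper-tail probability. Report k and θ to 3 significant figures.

Gamma(k,θ) with k>1 has mode (k−1)θ, so θ = 25.3/(k−1).
Need P(X < 47.5) = 0.95 with θ tied to k this way. Start at k = 2, θ = 25.3: P(X<47.5) ≈ 0.560.
Too low — raise k to concentrate. Iterating converges to k ≈ 8.01.
Then θ = 25.3/(8.01−1) ≈ 3.61.

k ≈ 8.01, θ ≈ 3.61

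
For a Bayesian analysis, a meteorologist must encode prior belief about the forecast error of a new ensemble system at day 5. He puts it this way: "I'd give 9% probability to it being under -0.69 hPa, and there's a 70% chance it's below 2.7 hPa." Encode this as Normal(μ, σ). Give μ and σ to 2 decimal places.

The p-quantile of Normal(μ,σ) is μ + z_p·σ, with z_{0.09} = -1.341 and z_{0.7} = 0.5244.
Eliminate σ: μ = (z₂·x₁ − z₁·x₂)/(z₂ − z₁) = (0.5244·-0.69 − (-1.341)·2.7)/1.865 = 1.75.
Then σ = (x₂ − x₁)/(z₂ − z₁) = (2.7 − -0.69)/1.865 = 1.82.

μ = 1.75, σ = 1.82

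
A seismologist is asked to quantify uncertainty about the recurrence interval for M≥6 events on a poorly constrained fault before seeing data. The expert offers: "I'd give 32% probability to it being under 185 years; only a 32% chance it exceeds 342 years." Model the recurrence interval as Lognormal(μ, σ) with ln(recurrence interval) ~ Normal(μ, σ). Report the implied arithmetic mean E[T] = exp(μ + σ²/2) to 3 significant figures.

E[T] ≈ 312 years

If T ~ Lognormal(μ,σ) then ln T ~ Normal(μ,σ), so the p-quantile of ln T is μ + z_p·σ.
ln(185) = 5.22 and ln(342) = 5.835; z_{0.32} = -0.4677, z_{0.68} = 0.4677.
σ = (5.835 − 5.22)/(0.4677 − (-0.4677)) = 0.657.
μ = 5.22 − (-0.4677)·0.657 = 5.528.
E[T] = exp(μ + σ²/2) = exp(5.528 + 0.2158) = 312 years.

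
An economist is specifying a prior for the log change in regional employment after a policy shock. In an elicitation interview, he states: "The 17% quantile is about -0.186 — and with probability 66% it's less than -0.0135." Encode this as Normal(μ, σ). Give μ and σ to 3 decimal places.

μ = -0.066, σ = 0.126

The p-quantile of Normal(μ,σ) is μ + z_p·σ, with z_{0.17} = -0.9542 and z_{0.66} = 0.4125.
Eliminate σ: μ = (z₂·x₁ − z₁·x₂)/(z₂ − z₁) = (0.4125·-0.186 − (-0.9542)·-0.0135)/1.367 = -0.066.
Then σ = (x₂ − x₁)/(z₂ − z₁) = (-0.0135 − -0.186)/1.367 = 0.126.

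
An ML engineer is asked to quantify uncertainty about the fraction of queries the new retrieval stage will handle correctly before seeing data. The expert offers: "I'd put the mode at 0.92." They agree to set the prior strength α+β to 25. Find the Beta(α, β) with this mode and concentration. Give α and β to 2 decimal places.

α = 22.16, β = 2.84

For α,β > 1 the Beta mode is (α−1)/(α+β−2). With α+β = 25, the mode is (α−1)/23.
Set (α−1)/23 = 0.92 → α = 1 + 0.92·23 = 22.16.
β = 25 − α = 2.84.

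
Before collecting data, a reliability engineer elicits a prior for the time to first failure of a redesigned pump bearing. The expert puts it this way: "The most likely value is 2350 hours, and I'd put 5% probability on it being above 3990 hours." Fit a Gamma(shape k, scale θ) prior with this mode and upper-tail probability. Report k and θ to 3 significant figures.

k ≈ 11, θ ≈ 236

Gamma(k,θ) with k>1 has mode (k−1)θ, so θ = 2350/(k−1).
Need P(X < 3990) = 0.95 with θ tied to k this way. Start at k = 2, θ = 2350: P(X<3990) ≈ 0.506.
Too low — raise k to concentrate. Iterating converges to k ≈ 11.
Then θ = 2350/(11−1) ≈ 236.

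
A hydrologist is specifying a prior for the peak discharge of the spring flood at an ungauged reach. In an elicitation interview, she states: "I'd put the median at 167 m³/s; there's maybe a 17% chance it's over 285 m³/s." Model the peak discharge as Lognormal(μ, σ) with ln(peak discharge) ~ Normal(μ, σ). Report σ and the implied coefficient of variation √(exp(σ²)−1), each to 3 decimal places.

σ ≈ 0.560, CV ≈ 0.607

If T ~ Lognormal(μ,σ) then ln T ~ Normal(μ,σ), so the p-quantile of ln T is μ + z_p·σ.
ln(167) = 5.118 and ln(285) = 5.652; z_{0.5} = 0, z_{0.83} = 0.9542.
σ = (5.652 − 5.118)/(0.9542 − (0)) = 0.560.
μ = 5.118 − (0)·0.560 = 5.118.
CV = √(exp(σ²)−1) = √(exp(0.3138)−1) = 0.607.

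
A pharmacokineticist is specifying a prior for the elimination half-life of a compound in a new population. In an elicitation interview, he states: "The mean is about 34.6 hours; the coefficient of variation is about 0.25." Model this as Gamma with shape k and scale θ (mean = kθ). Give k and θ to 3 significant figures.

k ≈ 16, θ ≈ 2.16

For Gamma(k, scale θ): mean = kθ, variance = kθ², so CV = 1/√k.
CV = 0.25, hence k = 1/CV² = 16.
Then θ = mean/k = 34.6/16 = 2.16.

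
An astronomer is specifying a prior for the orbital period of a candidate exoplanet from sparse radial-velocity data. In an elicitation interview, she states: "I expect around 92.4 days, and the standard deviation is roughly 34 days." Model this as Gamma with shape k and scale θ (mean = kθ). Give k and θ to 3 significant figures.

k ≈ 7.39, θ ≈ 12.5

For Gamma(k, scale θ): mean = kθ, variance = kθ², so CV = 1/√k.
CV = SD/mean = 34/92.4 = 0.368, hence k = 1/CV² = 7.39.
Then θ = mean/k = 92.4/7.39 = 12.5.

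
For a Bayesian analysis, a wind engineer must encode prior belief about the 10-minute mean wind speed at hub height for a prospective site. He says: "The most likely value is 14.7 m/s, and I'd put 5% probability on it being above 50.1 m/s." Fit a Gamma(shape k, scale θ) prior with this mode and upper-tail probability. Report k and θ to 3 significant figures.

Gamma(k,θ) with k>1 has mode (k−1)θ, so θ = 14.7/(k−1).
Need P(X < 50.1) = 0.95 with θ tied to k this way. Start at k = 2, θ = 14.7: P(X<50.1) ≈ 0.854.
Too low — raise k to concentrate. Iterating converges to k ≈ 2.73.
Then θ = 14.7/(2.73−1) ≈ 8.52.

k ≈ 2.73, θ ≈ 8.52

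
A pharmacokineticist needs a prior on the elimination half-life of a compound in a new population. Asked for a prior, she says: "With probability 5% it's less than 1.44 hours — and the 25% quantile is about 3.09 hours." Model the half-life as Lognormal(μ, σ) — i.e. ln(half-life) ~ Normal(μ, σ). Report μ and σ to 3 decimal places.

μ ≈ 1.659, σ ≈ 0.787

If T ~ Lognormal(μ,σ) then ln T ~ Normal(μ,σ), so the p-quantile of ln T is μ + z_p·σ.
ln(1.44) = 0.3646 and ln(3.09) = 1.128; z_{0.05} = -1.645, z_{0.25} = -0.6745.
σ = (1.128 − 0.3646)/(-0.6745 − (-1.645)) = 0.787.
μ = 0.3646 − (-1.645)·0.787 = 1.659.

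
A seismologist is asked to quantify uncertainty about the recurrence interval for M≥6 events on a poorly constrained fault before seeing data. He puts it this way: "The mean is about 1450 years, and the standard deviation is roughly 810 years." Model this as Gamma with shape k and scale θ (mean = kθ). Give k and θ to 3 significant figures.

k ≈ 3.2, θ ≈ 452

For Gamma(k, scale θ): mean = kθ, variance = kθ², so CV = 1/√k.
CV = SD/mean = 810/1450 = 0.5586, hence k = 1/CV² = 3.2.
Then θ = mean/k = 1450/3.2 = 452.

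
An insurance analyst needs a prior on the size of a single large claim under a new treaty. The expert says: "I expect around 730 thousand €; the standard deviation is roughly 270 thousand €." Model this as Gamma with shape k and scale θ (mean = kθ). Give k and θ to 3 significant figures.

k ≈ 7.31, θ ≈ 99.9

For Gamma(k, scale θ): mean = kθ, variance = kθ², so CV = 1/√k.
CV = SD/mean = 270/730 = 0.3699, hence k = 1/CV² = 7.31.
Then θ = mean/k = 730/7.31 = 99.9.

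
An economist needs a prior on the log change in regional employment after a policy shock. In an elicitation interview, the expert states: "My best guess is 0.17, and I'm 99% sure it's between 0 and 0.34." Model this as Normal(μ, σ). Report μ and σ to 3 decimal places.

A symmetric 99% interval runs μ ± z·σ with z = 2.576.
Half-width = 0.17, so σ = 0.17/2.576 = 0.066.
μ is the stated best guess, 0.170.

μ = 0.170, σ = 0.066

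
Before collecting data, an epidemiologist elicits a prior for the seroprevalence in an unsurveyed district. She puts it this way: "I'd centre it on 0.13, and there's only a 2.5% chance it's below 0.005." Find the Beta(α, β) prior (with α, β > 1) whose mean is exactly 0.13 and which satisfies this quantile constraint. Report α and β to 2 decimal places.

α ≈ 1.10, β ≈ 7.37

With mean 0.13 fixed, write α = 0.13s, β = 0.87s where s = α+β.
Need P(θ < 0.005) = 0.025 under Beta(0.13s, 0.87s). Normal approximation: (q−m)/√(m(1−m)/s) ≈ z_{0.025} = -1.96, so s ≈ 0.13·0.87·(-1.96)²/(0.005−0.13)² = 27.8.
At s = 27.8: P(θ<0.005) ≈ 0.000. Adjusting to match 0.025 gives s ≈ 8.47.
So α = 0.13·8.47 ≈ 1.10, β = 0.87·8.47 ≈ 7.37.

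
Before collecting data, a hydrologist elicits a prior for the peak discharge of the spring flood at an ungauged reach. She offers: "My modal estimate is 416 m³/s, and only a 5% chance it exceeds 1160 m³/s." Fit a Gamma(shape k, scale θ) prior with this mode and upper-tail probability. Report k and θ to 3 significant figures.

Gamma(k,θ) with k>1 has mode (k−1)θ, so θ = 416/(k−1).
Need P(X < 1160) = 0.95 with θ tied to k this way. Start at k = 2, θ = 416: P(X<1160) ≈ 0.767.
Too low — raise k to concentrate. Iterating converges to k ≈ 3.55.
Then θ = 416/(3.55−1) ≈ 163.

k ≈ 3.55, θ ≈ 163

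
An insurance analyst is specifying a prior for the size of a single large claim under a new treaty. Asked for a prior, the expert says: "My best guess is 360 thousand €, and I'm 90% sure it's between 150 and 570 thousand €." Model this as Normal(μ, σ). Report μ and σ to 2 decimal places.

μ = 360.00, σ = 127.67

A symmetric 90% interval runs μ ± z·σ with z = 1.645.
Half-width = 210, so σ = 210/1.645 = 127.67.
μ is the stated best guess, 360.00.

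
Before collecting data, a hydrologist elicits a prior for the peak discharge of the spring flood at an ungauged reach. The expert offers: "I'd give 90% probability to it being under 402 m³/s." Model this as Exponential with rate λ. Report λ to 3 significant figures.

P(T < 402.0) = 1 − e^(−λ·402.0) = 0.9, so λ = −ln(1−0.9)/402.0 = −ln(0.1)/402.0 = 0.00573.

λ ≈ 0.00573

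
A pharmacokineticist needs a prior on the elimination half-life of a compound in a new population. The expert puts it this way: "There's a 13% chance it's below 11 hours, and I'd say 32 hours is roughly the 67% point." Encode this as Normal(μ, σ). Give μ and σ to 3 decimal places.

For Normal(μ,σ), the p-quantile is μ + z_p·σ. Here z_{0.13} = -1.126, z_{0.67} = 0.4399.
So 11 = μ − 1.126σ and 32 = μ + 0.4399σ.
Subtracting: σ = (32 − 11)/(0.4399 − (-1.126)) = 13.407.
Then μ = 11 − (-1.126)·13.407 = 26.102.

μ = 26.102, σ = 13.407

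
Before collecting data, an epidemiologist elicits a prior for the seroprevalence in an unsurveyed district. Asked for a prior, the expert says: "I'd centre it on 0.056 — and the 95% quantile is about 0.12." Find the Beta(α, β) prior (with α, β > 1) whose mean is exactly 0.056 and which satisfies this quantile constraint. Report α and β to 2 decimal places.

With mean 0.056 fixed, write α = 0.056s, β = 0.944s where s = α+β.
Need P(θ < 0.12) = 0.95 under Beta(0.056s, 0.944s). Normal approximation: (q−m)/√(m(1−m)/s) ≈ z_{0.95} = 1.64, so s ≈ 0.056·0.944·(1.64)²/(0.12−0.056)² = 34.9.
At s = 34.9: P(θ<0.12) ≈ 0.931. Adjusting to match 0.95 gives s ≈ 46.07.
So α = 0.056·46.07 ≈ 2.58, β = 0.944·46.07 ≈ 43.49.

α ≈ 2.58, β ≈ 43.49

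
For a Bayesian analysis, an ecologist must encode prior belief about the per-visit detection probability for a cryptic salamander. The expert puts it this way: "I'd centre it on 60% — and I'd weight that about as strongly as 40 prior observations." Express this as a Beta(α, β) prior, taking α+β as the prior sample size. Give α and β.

Under the effective-sample-size interpretation, Beta(α, β) has prior mean α/(α+β) and prior sample size α+β.
So α+β = 40 and α/(α+β) = 0.6, giving α = 0.6·40 = 24 and β = 40 − 24 = 16.

α = 24, β = 16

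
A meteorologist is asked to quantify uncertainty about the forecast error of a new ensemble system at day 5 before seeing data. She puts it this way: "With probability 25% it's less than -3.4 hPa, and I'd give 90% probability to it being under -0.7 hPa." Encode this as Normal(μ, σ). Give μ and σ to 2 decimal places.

μ = -2.47, σ = 1.38

The p-quantile of Normal(μ,σ) is μ + z_p·σ, with z_{0.25} = -0.6745 and z_{0.9} = 1.282.
Eliminate σ: μ = (z₂·x₁ − z₁·x₂)/(z₂ − z₁) = (1.282·-3.4 − (-0.6745)·-0.7)/1.956 = -2.47.
Then σ = (x₂ − x₁)/(z₂ − z₁) = (-0.7 − -3.4)/1.956 = 1.38.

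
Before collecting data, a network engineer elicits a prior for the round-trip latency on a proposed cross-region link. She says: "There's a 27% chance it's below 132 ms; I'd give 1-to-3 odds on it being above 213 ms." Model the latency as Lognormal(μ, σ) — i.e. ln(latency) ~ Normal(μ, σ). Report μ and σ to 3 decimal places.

If T ~ Lognormal(μ,σ) then ln T ~ Normal(μ,σ), so the p-quantile of ln T is μ + z_p·σ.
ln(132) = 4.883 and ln(213) = 5.361; z_{0.27} = -0.6128, z_{0.75} = 0.6745.
σ = (5.361 − 4.883)/(0.6745 − (-0.6128)) = 0.372.
μ = 4.883 − (-0.6128)·0.372 = 5.111.

μ ≈ 5.111, σ ≈ 0.372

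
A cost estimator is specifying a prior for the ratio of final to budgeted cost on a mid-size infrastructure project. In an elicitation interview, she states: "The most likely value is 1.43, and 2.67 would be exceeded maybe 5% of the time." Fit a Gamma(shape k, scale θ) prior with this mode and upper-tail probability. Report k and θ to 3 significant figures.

Gamma(k,θ) with k>1 has mode (k−1)θ, so θ = 1.43/(k−1).
Need P(X < 2.67) = 0.95 with θ tied to k this way. Start at k = 2, θ = 1.43: P(X<2.67) ≈ 0.557.
Too low — raise k to concentrate. Iterating converges to k ≈ 8.14.
Then θ = 1.43/(8.14−1) ≈ 0.2.

k ≈ 8.14, θ ≈ 0.2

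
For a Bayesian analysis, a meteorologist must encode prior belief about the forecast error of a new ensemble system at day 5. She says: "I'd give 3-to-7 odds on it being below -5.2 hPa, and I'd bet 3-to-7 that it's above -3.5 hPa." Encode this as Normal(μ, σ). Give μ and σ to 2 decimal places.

The p-quantile of Normal(μ,σ) is μ + z_p·σ, with z_{0.3} = -0.5244 and z_{0.7} = 0.5244.
Eliminate σ: μ = (z₂·x₁ − z₁·x₂)/(z₂ − z₁) = (0.5244·-5.2 − (-0.5244)·-3.5)/1.049 = -4.35.
Then σ = (x₂ − x₁)/(z₂ − z₁) = (-3.5 − -5.2)/1.049 = 1.62.

μ = -4.35, σ = 1.62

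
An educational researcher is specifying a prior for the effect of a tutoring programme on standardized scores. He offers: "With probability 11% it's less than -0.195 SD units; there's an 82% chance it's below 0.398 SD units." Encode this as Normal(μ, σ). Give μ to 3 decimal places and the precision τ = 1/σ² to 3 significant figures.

The p-quantile of Normal(μ,σ) is μ + z_p·σ, with z_{0.11} = -1.227 and z_{0.82} = 0.9154.
Eliminate σ: μ = (z₂·x₁ − z₁·x₂)/(z₂ − z₁) = (0.9154·-0.195 − (-1.227)·0.398)/2.142 = 0.145.
Then σ = (x₂ − x₁)/(z₂ − z₁) = (0.398 − -0.195)/2.142 = 0.277.
Precision τ = 1/σ² = 1/0.2769² = 13.

μ = 0.145, τ = 13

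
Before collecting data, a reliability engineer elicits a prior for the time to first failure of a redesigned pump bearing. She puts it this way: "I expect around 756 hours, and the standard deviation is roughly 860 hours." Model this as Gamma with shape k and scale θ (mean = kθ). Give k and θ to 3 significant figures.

k ≈ 0.773, θ ≈ 978

For Gamma(k, scale θ): mean = kθ, variance = kθ², so CV = 1/√k.
CV = SD/mean = 860/756 = 1.138, hence k = 1/CV² = 0.773.
Then θ = mean/k = 756/0.773 = 978.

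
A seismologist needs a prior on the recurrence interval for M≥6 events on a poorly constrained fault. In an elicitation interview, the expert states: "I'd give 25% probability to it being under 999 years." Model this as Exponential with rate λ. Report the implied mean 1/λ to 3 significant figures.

P(T < 999.0) = 1 − e^(−λ·999.0) = 0.25, so λ = −ln(1−0.25)/999.0 = −ln(0.75)/999.0 = 0.000288.
Mean = 1/λ = 3470 years.

mean ≈ 3470 years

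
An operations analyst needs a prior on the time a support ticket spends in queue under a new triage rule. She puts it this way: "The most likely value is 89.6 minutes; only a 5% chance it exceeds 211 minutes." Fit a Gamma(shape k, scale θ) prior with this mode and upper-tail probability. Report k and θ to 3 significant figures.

k ≈ 4.73, θ ≈ 24

Gamma(k,θ) with k>1 has mode (k−1)θ, so θ = 89.6/(k−1).
Need P(X < 211) = 0.95 with θ tied to k this way. Start at k = 2, θ = 89.6: P(X<211) ≈ 0.682.
Too low — raise k to concentrate. Iterating converges to k ≈ 4.73.
Then θ = 89.6/(4.73−1) ≈ 24.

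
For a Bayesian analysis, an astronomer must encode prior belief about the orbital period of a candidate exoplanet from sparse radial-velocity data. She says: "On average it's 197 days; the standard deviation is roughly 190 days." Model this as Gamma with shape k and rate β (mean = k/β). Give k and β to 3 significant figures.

For Gamma(k, rate β): mean = k/β, variance = k/β², so CV = 1/√k.
CV = SD/mean = 190/197 = 0.9645, hence k = 1/CV² = 1.08.
Then β = k/mean = 1.08/197 = 0.00546.

k ≈ 1.08, β ≈ 0.00546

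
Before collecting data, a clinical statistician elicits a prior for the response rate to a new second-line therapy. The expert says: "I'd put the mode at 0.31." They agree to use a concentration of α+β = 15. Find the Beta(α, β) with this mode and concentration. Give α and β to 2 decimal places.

For α,β > 1 the Beta mode is (α−1)/(α+β−2). With α+β = 15, the mode is (α−1)/13.
Set (α−1)/13 = 0.31 → α = 1 + 0.31·13 = 5.03.
β = 15 − α = 9.97.

α = 5.03, β = 9.97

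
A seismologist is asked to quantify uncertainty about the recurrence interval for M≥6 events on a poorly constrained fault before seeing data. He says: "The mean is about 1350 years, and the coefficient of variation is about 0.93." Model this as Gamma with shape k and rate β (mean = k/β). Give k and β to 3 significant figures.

For Gamma(k, rate β): mean = k/β, variance = k/β², so CV = 1/√k.
CV = 0.93, hence k = 1/CV² = 1.16.
Then β = k/mean = 1.16/1350 = 0.000856.

k ≈ 1.16, β ≈ 0.000856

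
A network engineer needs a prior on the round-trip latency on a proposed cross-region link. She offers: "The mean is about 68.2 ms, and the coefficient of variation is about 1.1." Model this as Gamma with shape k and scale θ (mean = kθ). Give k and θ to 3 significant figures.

k ≈ 0.826, θ ≈ 82.5

For Gamma(k, scale θ): mean = kθ, variance = kθ², so CV = 1/√k.
CV = 1.1, hence k = 1/CV² = 0.826.
Then θ = mean/k = 68.2/0.826 = 82.5.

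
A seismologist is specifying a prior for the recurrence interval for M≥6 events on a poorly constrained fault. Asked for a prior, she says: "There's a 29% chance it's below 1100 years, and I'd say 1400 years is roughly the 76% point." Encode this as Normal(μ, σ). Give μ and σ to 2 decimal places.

The p-quantile of Normal(μ,σ) is μ + z_p·σ, with z_{0.29} = -0.5534 and z_{0.76} = 0.7063.
Eliminate σ: μ = (z₂·x₁ − z₁·x₂)/(z₂ − z₁) = (0.7063·1100 − (-0.5534)·1400)/1.26 = 1231.79.
Then σ = (x₂ − x₁)/(z₂ − z₁) = (1400 − 1100)/1.26 = 238.15.

μ = 1231.79, σ = 238.15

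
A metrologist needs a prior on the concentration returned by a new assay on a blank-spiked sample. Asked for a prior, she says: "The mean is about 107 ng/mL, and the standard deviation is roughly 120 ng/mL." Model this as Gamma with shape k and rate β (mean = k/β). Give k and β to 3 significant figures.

For Gamma(k, rate β): mean = k/β, variance = k/β², so CV = 1/√k.
CV = SD/mean = 120/107 = 1.121, hence k = 1/CV² = 0.795.
Then β = k/mean = 0.795/107 = 0.00743.

k ≈ 0.795, β ≈ 0.00743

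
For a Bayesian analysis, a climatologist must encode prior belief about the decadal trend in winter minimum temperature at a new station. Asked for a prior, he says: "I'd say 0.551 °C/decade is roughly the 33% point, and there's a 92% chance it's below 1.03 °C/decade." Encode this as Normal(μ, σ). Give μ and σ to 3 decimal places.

For Normal(μ,σ), the p-quantile is μ + z_p·σ. Here z_{0.33} = -0.4399, z_{0.92} = 1.405.
So 0.551 = μ − 0.4399σ and 1.03 = μ + 1.405σ.
Subtracting: σ = (1.03 − 0.551)/(1.405 − (-0.4399)) = 0.260.
Then μ = 0.551 − (-0.4399)·0.260 = 0.665.

μ = 0.665, σ = 0.260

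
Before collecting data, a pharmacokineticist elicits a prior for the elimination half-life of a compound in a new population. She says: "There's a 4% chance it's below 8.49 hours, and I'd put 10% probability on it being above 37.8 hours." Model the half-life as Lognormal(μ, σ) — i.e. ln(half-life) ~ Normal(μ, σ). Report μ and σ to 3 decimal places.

μ ≈ 3.001, σ ≈ 0.493

If T ~ Lognormal(μ,σ) then ln T ~ Normal(μ,σ), so the p-quantile of ln T is μ + z_p·σ.
ln(8.49) = 2.139 and ln(37.8) = 3.632; z_{0.04} = -1.751, z_{0.9} = 1.282.
σ = (3.632 − 2.139)/(1.282 − (-1.751)) = 0.493.
μ = 2.139 − (-1.751)·0.493 = 3.001.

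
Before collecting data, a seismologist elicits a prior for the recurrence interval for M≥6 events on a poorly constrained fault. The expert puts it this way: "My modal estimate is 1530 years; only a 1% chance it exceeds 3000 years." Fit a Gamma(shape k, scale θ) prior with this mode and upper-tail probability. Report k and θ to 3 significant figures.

k ≈ 11.9, θ ≈ 141

Gamma(k,θ) with k>1 has mode (k−1)θ, so θ = 1530/(k−1).
Need P(X < 3000) = 0.99 with θ tied to k this way. Start at k = 2, θ = 1530: P(X<3000) ≈ 0.583.
Too low — raise k to concentrate. Iterating converges to k ≈ 11.9.
Then θ = 1530/(11.9−1) ≈ 141.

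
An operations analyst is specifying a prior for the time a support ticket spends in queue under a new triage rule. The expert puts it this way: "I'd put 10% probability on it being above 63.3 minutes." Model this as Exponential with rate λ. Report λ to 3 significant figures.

λ ≈ 0.0364

P(T > 63.3) = e^(−λ·63.3) = 0.1, so λ = −ln(0.1)/63.3 = 0.0364.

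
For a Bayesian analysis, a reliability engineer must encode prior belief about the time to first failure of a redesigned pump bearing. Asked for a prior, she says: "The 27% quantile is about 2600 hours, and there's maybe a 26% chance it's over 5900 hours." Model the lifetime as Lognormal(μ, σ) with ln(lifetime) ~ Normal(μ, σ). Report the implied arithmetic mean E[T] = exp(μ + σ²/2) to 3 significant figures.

If T ~ Lognormal(μ,σ) then ln T ~ Normal(μ,σ), so the p-quantile of ln T is μ + z_p·σ.
ln(2600) = 7.863 and ln(5900) = 8.683; z_{0.27} = -0.6128, z_{0.74} = 0.6433.
σ = (8.683 − 7.863)/(0.6433 − (-0.6128)) = 0.652.
μ = 7.863 − (-0.6128)·0.652 = 8.263.
E[T] = exp(μ + σ²/2) = exp(8.263 + 0.2128) = 4800 hours.

E[T] ≈ 4800 hours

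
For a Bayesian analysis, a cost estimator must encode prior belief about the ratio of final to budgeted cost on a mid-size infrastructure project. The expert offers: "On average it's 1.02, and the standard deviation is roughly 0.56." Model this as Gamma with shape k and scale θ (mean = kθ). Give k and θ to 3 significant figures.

k ≈ 3.32, θ ≈ 0.307

For Gamma(k, scale θ): mean = kθ, variance = kθ², so CV = 1/√k.
CV = SD/mean = 0.56/1.02 = 0.549, hence k = 1/CV² = 3.32.
Then θ = mean/k = 1.02/3.32 = 0.307.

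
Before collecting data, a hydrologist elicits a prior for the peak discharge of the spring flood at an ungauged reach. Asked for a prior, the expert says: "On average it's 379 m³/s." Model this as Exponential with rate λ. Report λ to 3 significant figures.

Exponential mean = 1/λ, so λ = 1/379.0 = 0.00264.

λ ≈ 0.00264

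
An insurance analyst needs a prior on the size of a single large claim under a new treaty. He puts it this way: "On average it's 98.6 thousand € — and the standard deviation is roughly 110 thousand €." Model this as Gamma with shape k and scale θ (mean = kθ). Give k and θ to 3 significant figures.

k ≈ 0.803, θ ≈ 123

For Gamma(k, scale θ): mean = kθ, variance = kθ², so CV = 1/√k.
CV = SD/mean = 110/98.6 = 1.116, hence k = 1/CV² = 0.803.
Then θ = mean/k = 98.6/0.803 = 123.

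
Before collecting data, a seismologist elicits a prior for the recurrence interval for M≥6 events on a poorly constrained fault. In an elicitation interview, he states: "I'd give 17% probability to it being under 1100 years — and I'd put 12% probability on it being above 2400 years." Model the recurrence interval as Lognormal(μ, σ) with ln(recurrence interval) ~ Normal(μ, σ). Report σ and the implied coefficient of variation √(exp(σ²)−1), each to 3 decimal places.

σ ≈ 0.366, CV ≈ 0.379

If T ~ Lognormal(μ,σ) then ln T ~ Normal(μ,σ), so the p-quantile of ln T is μ + z_p·σ.
ln(1100) = 7.003 and ln(2400) = 7.783; z_{0.17} = -0.9542, z_{0.88} = 1.175.
σ = (7.783 − 7.003)/(1.175 − (-0.9542)) = 0.366.
μ = 7.003 − (-0.9542)·0.366 = 7.353.
CV = √(exp(σ²)−1) = √(exp(0.1343)−1) = 0.379.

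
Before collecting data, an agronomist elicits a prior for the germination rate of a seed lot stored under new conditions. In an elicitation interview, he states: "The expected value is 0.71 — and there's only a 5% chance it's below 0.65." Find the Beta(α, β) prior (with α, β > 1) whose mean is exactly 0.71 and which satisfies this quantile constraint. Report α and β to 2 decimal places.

With mean 0.71 fixed, write α = 0.71s, β = 0.29s where s = α+β.
Need P(θ < 0.65) = 0.05 under Beta(0.71s, 0.29s). Normal approximation: (q−m)/√(m(1−m)/s) ≈ z_{0.05} = -1.64, so s ≈ 0.71·0.29·(-1.64)²/(0.65−0.71)² = 154.7.
At s = 154.7: P(θ<0.65) ≈ 0.054. Adjusting to match 0.05 gives s ≈ 161.62.
So α = 0.71·161.62 ≈ 114.75, β = 0.29·161.62 ≈ 46.87.

α ≈ 114.75, β ≈ 46.87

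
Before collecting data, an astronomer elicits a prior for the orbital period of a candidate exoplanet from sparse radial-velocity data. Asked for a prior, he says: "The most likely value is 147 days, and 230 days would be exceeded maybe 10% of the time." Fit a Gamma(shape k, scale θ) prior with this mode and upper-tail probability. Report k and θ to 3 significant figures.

k ≈ 10.3, θ ≈ 15.7

Gamma(k,θ) with k>1 has mode (k−1)θ, so θ = 147/(k−1).
Need P(X < 230) = 0.9 with θ tied to k this way. Start at k = 2, θ = 147: P(X<230) ≈ 0.464.
Too low — raise k to concentrate. Iterating converges to k ≈ 10.3.
Then θ = 147/(10.3−1) ≈ 15.7.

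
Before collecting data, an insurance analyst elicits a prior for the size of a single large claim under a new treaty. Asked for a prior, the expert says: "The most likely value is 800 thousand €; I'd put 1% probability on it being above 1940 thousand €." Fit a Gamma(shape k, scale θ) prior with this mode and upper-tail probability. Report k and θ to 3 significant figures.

k ≈ 7.02, θ ≈ 133

Gamma(k,θ) with k>1 has mode (k−1)θ, so θ = 800/(k−1).
Need P(X < 1940) = 0.99 with θ tied to k this way. Start at k = 2, θ = 800: P(X<1940) ≈ 0.697.
Too low — raise k to concentrate. Iterating converges to k ≈ 7.02.
Then θ = 800/(7.02−1) ≈ 133.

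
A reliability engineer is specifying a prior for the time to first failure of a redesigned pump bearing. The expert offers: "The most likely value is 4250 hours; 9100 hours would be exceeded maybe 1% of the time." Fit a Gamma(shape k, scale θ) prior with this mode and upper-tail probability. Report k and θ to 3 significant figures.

Gamma(k,θ) with k>1 has mode (k−1)θ, so θ = 4250/(k−1).
Need P(X < 9100) = 0.99 with θ tied to k this way. Start at k = 2, θ = 4250: P(X<9100) ≈ 0.631.
Too low — raise k to concentrate. Iterating converges to k ≈ 9.36.
Then θ = 4250/(9.36−1) ≈ 508.

k ≈ 9.36, θ ≈ 508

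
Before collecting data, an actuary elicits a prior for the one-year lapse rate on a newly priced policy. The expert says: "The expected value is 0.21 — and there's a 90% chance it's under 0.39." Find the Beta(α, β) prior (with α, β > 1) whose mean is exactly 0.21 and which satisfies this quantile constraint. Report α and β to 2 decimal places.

With mean 0.21 fixed, write α = 0.21s, β = 0.79s where s = α+β.
Need P(θ < 0.39) = 0.9 under Beta(0.21s, 0.79s). Normal approximation: (q−m)/√(m(1−m)/s) ≈ z_{0.9} = 1.28, so s ≈ 0.21·0.79·(1.28)²/(0.39−0.21)² = 8.4.
At s = 8.4: P(θ<0.39) ≈ 0.893. Adjusting to match 0.9 gives s ≈ 9.06.
So α = 0.21·9.06 ≈ 1.90, β = 0.79·9.06 ≈ 7.15.

α ≈ 1.90, β ≈ 7.15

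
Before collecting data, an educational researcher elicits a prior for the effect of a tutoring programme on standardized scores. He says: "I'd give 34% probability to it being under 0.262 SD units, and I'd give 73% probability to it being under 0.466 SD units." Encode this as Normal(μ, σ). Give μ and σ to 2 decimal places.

The p-quantile of Normal(μ,σ) is μ + z_p·σ, with z_{0.34} = -0.4125 and z_{0.73} = 0.6128.
Eliminate σ: μ = (z₂·x₁ − z₁·x₂)/(z₂ − z₁) = (0.6128·0.262 − (-0.4125)·0.466)/1.025 = 0.34.
Then σ = (x₂ − x₁)/(z₂ − z₁) = (0.466 − 0.262)/1.025 = 0.20.

μ = 0.34, σ = 0.20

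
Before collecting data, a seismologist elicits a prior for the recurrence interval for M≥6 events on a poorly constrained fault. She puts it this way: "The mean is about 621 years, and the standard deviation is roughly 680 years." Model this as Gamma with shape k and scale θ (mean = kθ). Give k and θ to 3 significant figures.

For Gamma(k, scale θ): mean = kθ, variance = kθ², so CV = 1/√k.
CV = SD/mean = 680/621 = 1.095, hence k = 1/CV² = 0.834.
Then θ = mean/k = 621/0.834 = 745.

k ≈ 0.834, θ ≈ 745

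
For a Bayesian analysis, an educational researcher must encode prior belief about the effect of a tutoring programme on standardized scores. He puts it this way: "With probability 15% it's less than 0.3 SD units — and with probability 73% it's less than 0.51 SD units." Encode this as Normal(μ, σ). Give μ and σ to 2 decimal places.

μ = 0.43, σ = 0.13

The p-quantile of Normal(μ,σ) is μ + z_p·σ, with z_{0.15} = -1.036 and z_{0.73} = 0.6128.
Eliminate σ: μ = (z₂·x₁ − z₁·x₂)/(z₂ − z₁) = (0.6128·0.3 − (-1.036)·0.51)/1.649 = 0.43.
Then σ = (x₂ − x₁)/(z₂ − z₁) = (0.51 − 0.3)/1.649 = 0.13.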